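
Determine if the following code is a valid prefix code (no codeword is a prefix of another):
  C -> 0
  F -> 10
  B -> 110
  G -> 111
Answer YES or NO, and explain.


Checking each pair (does one codeword prefix another?):
  C='0' vs F='10': no prefix
  C='0' vs B='110': no prefix
  C='0' vs G='111': no prefix
  F='10' vs C='0': no prefix
  F='10' vs B='110': no prefix
  F='10' vs G='111': no prefix
  B='110' vs C='0': no prefix
  B='110' vs F='10': no prefix
  B='110' vs G='111': no prefix
  G='111' vs C='0': no prefix
  G='111' vs F='10': no prefix
  G='111' vs B='110': no prefix
No violation found over all pairs.

YES -- this is a valid prefix code. No codeword is a prefix of any other codeword.


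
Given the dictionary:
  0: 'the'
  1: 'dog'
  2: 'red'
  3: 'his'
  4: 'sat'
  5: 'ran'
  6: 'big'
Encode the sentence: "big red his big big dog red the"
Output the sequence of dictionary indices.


Look up each word in the dictionary:
  'big' -> 6
  'red' -> 2
  'his' -> 3
  'big' -> 6
  'big' -> 6
  'dog' -> 1
  'red' -> 2
  'the' -> 0

Encoded: [6, 2, 3, 6, 6, 1, 2, 0]


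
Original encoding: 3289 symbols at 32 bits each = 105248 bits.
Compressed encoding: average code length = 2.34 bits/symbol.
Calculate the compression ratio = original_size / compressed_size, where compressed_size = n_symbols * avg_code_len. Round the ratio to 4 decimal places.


original_size = n_symbols * orig_bits = 3289 * 32 = 105248 bits
compressed_size = n_symbols * avg_code_len = 3289 * 2.34 = 7696.26 bits
ratio = original_size / compressed_size = 105248 / 7696.26 = 13.6752

Compression ratio = 13.6752


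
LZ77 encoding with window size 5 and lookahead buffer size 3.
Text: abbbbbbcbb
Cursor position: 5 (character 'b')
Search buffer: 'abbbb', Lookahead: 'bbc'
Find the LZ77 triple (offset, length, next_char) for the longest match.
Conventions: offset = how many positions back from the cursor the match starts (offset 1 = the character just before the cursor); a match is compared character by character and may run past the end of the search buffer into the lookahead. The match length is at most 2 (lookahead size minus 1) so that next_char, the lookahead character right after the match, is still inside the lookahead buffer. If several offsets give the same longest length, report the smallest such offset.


Try each offset into the search buffer:
  offset=1 (pos 4, char 'b'): match length 2
  offset=2 (pos 3, char 'b'): match length 2
  offset=3 (pos 2, char 'b'): match length 2
  offset=4 (pos 1, char 'b'): match length 2
  offset=5 (pos 0, char 'a'): match length 0
Longest match has length 2, found at offsets 1, 2, 3, 4; take the smallest, offset 1.
next_char = character at position 5 + 2 = 7 -> 'c'

Best match: offset=1, length=2 (matching 'bb' starting at position 4)
LZ77 triple: (1, 2, 'c')


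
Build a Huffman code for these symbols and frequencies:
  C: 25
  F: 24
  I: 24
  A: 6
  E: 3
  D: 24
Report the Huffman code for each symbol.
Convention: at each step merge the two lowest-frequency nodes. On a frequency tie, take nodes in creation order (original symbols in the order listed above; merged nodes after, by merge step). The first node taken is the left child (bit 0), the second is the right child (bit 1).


Huffman tree construction:
Step 1: Merge E(3) + A(6) = 9
Step 2: Merge (E+A)(9) + F(24) = 33
Step 3: Merge I(24) + D(24) = 48
Step 4: Merge C(25) + ((E+A)+F)(33) = 58
Step 5: Merge (I+D)(48) + (C+((E+A)+F))(58) = 106
Read each symbol's code off the tree from the root (left child = 0, right child = 1).

Codes:
  C: 10 (length 2)
  F: 111 (length 3)
  I: 00 (length 2)
  A: 1101 (length 4)
  E: 1100 (length 4)
  D: 01 (length 2)
Average code length: 254/106 = 2.3962 bits/symbol


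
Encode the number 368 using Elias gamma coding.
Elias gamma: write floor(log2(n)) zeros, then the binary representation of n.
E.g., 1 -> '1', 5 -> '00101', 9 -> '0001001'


num_bits = floor(log2(368)) + 1 = 9
leading_zeros = num_bits - 1 = 8
binary(368) = 101110000

Elias gamma(368) = '00000000' + '101110000' = 00000000101110000 (17 bits)


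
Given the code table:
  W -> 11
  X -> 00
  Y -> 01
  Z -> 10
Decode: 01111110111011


Decoding:
01 -> Y
11 -> W
11 -> W
10 -> Z
11 -> W
10 -> Z
11 -> W


Result: YWWZWZW


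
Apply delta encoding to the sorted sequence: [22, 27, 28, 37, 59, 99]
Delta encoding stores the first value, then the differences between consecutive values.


First value: 22
Deltas:
  27 - 22 = 5
  28 - 27 = 1
  37 - 28 = 9
  59 - 37 = 22
  99 - 59 = 40


Delta encoded: [22, 5, 1, 9, 22, 40]


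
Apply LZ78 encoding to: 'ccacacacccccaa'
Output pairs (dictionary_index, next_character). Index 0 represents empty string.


LZ78 encoding steps:
Dictionary: {0: ''}
Step 1: w='' (idx 0), next='c' -> output (0, 'c'), add 'c' as idx 1
Step 2: w='c' (idx 1), next='a' -> output (1, 'a'), add 'ca' as idx 2
Step 3: w='ca' (idx 2), next='c' -> output (2, 'c'), add 'cac' as idx 3
Step 4: w='' (idx 0), next='a' -> output (0, 'a'), add 'a' as idx 4
Step 5: w='c' (idx 1), next='c' -> output (1, 'c'), add 'cc' as idx 5
Step 6: w='cc' (idx 5), next='c' -> output (5, 'c'), add 'ccc' as idx 6
Step 7: w='a' (idx 4), next='a' -> output (4, 'a'), add 'aa' as idx 7


Encoded: [(0, 'c'), (1, 'a'), (2, 'c'), (0, 'a'), (1, 'c'), (5, 'c'), (4, 'a')]


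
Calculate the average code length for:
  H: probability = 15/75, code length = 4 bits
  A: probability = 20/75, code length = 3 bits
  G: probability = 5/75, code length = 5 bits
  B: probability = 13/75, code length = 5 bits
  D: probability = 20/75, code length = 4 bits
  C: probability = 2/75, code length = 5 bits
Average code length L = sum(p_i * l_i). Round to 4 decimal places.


Weighted contributions p_i * l_i:
  H: (15/75) * 4 = 60/75
  A: (20/75) * 3 = 60/75
  G: (5/75) * 5 = 25/75
  B: (13/75) * 5 = 65/75
  D: (20/75) * 4 = 80/75
  C: (2/75) * 5 = 10/75
Sum = (60 + 60 + 25 + 65 + 80 + 10)/75 = 300/75

L = 300/75 = 4.0000 bits/symbol


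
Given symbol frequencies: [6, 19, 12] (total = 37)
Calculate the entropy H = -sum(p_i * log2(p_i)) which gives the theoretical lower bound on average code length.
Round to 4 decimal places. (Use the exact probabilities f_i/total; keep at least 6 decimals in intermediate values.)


Per-symbol terms -p_i * log2(p_i) with p_i = f_i/37:
  p = 6/37 = 0.162162: log2(p) = -2.624491, -p*log2(p) = 0.425593
  p = 19/37 = 0.513514: log2(p) = -0.961526, -p*log2(p) = 0.493757
  p = 12/37 = 0.324324: log2(p) = -1.624491, -p*log2(p) = 0.526862
H = 0.425593 + 0.493757 + 0.526862 = 1.446212

H = 1.4462 bits/symbol


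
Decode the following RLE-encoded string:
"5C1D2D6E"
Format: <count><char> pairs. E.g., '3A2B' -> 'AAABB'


Expanding each <count><char> pair:
  5C -> 'CCCCC'
  1D -> 'D'
  2D -> 'DD'
  6E -> 'EEEEEE'

Decoded = CCCCCDDDEEEEEE


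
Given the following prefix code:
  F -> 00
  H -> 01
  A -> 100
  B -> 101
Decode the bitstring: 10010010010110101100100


Decoding step by step:
Bits 100 -> A
Bits 100 -> A
Bits 100 -> A
Bits 101 -> B
Bits 101 -> B
Bits 01 -> H
Bits 100 -> A
Bits 100 -> A


Decoded message: AAABBHAA


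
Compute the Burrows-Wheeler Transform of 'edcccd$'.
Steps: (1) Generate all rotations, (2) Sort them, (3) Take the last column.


Rotations (sorted):
  0: $edcccd -> last char: d
  1: cccd$ed -> last char: d
  2: ccd$edc -> last char: c
  3: cd$edcc -> last char: c
  4: d$edccc -> last char: c
  5: dcccd$e -> last char: e
  6: edcccd$ -> last char: $


BWT = ddccce$


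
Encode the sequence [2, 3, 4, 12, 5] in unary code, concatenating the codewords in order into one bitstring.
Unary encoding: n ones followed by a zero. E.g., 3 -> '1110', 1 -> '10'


Encode each number as n ones followed by a terminating 0:
  2 -> 110 (3 bits)
  3 -> 1110 (4 bits)
  4 -> 11110 (5 bits)
  12 -> 1111111111110 (13 bits)
  5 -> 111110 (6 bits)
Total length = 3 + 4 + 5 + 13 + 6 = 31 bits.

Unary([2, 3, 4, 12, 5]) = 1101110111101111111111110111110 (31 bits)


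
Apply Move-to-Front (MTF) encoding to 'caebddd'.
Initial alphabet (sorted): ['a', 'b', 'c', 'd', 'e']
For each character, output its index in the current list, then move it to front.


MTF encoding:
'c': index 2 in ['a', 'b', 'c', 'd', 'e'] -> ['c', 'a', 'b', 'd', 'e']
'a': index 1 in ['c', 'a', 'b', 'd', 'e'] -> ['a', 'c', 'b', 'd', 'e']
'e': index 4 in ['a', 'c', 'b', 'd', 'e'] -> ['e', 'a', 'c', 'b', 'd']
'b': index 3 in ['e', 'a', 'c', 'b', 'd'] -> ['b', 'e', 'a', 'c', 'd']
'd': index 4 in ['b', 'e', 'a', 'c', 'd'] -> ['d', 'b', 'e', 'a', 'c']
'd': index 0 in ['d', 'b', 'e', 'a', 'c'] -> ['d', 'b', 'e', 'a', 'c']
'd': index 0 in ['d', 'b', 'e', 'a', 'c'] -> ['d', 'b', 'e', 'a', 'c']


Output: [2, 1, 4, 3, 4, 0, 0]


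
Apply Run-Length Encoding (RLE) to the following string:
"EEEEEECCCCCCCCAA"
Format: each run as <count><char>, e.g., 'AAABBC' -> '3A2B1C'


Scanning runs left to right:
  i=0: run of 'E' x 6 -> '6E'
  i=6: run of 'C' x 8 -> '8C'
  i=14: run of 'A' x 2 -> '2A'

RLE = 6E8C2A


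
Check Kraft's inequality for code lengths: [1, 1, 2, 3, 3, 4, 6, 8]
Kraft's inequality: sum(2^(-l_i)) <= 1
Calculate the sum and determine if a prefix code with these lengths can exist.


Sum = 2^(-1) + 2^(-1) + 2^(-2) + 2^(-3) + 2^(-3) + 2^(-4) + 2^(-6) + 2^(-8)
    = 0.5 + 0.5 + 0.25 + 0.125 + 0.125 + 0.0625 + 0.015625 + 0.00390625
    = 405/256 = 1.58203125
Since 1.58203125 > 1, Kraft's inequality is NOT satisfied.
A prefix code with these lengths CANNOT exist.

Kraft sum = 1.58203125. Not satisfied.


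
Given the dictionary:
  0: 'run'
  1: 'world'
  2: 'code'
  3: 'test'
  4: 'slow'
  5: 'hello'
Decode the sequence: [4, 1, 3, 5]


Look up each index in the dictionary:
  4 -> 'slow'
  1 -> 'world'
  3 -> 'test'
  5 -> 'hello'

Decoded: "slow world test hello"


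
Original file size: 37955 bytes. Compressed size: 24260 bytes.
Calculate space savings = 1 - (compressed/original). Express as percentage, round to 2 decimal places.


ratio = compressed/original = 24260/37955 = 0.639178
savings = 1 - ratio = 1 - 0.639178 = 0.360822
as a percentage: 0.360822 * 100 = 36.08%

Space savings = 1 - 24260/37955 = 36.08%


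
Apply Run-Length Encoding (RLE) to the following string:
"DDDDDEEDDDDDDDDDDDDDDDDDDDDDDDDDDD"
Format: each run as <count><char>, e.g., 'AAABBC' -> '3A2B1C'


Scanning runs left to right:
  i=0: run of 'D' x 5 -> '5D'
  i=5: run of 'E' x 2 -> '2E'
  i=7: run of 'D' x 27 -> '27D'

RLE = 5D2E27D


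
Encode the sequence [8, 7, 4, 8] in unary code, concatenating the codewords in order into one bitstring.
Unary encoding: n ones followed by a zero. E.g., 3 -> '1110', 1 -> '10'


Encode each number as n ones followed by a terminating 0:
  8 -> 111111110 (9 bits)
  7 -> 11111110 (8 bits)
  4 -> 11110 (5 bits)
  8 -> 111111110 (9 bits)
Total length = 9 + 8 + 5 + 9 = 31 bits.

Unary([8, 7, 4, 8]) = 1111111101111111011110111111110 (31 bits)


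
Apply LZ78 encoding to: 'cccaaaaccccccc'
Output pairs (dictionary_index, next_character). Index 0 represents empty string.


LZ78 encoding steps:
Dictionary: {0: ''}
Step 1: w='' (idx 0), next='c' -> output (0, 'c'), add 'c' as idx 1
Step 2: w='c' (idx 1), next='c' -> output (1, 'c'), add 'cc' as idx 2
Step 3: w='' (idx 0), next='a' -> output (0, 'a'), add 'a' as idx 3
Step 4: w='a' (idx 3), next='a' -> output (3, 'a'), add 'aa' as idx 4
Step 5: w='a' (idx 3), next='c' -> output (3, 'c'), add 'ac' as idx 5
Step 6: w='cc' (idx 2), next='c' -> output (2, 'c'), add 'ccc' as idx 6
Step 7: w='ccc' (idx 6), end of input -> output (6, '')


Encoded: [(0, 'c'), (1, 'c'), (0, 'a'), (3, 'a'), (3, 'c'), (2, 'c'), (6, '')]


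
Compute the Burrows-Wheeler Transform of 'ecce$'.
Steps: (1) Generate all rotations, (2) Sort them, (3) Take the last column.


Rotations (sorted):
  0: $ecce -> last char: e
  1: cce$e -> last char: e
  2: ce$ec -> last char: c
  3: e$ecc -> last char: c
  4: ecce$ -> last char: $


BWT = eecc$


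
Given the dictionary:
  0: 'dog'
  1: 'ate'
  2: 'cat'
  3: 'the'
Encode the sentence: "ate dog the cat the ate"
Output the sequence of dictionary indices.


Look up each word in the dictionary:
  'ate' -> 1
  'dog' -> 0
  'the' -> 3
  'cat' -> 2
  'the' -> 3
  'ate' -> 1

Encoded: [1, 0, 3, 2, 3, 1]


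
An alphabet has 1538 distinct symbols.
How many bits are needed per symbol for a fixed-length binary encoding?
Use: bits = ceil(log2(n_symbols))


log2(1538) = 10.5868
Bracket: 2^10 = 1024 < 1538 <= 2^11 = 2048
So ceil(log2(1538)) = 11

bits = ceil(log2(1538)) = ceil(10.5868) = 11 bits


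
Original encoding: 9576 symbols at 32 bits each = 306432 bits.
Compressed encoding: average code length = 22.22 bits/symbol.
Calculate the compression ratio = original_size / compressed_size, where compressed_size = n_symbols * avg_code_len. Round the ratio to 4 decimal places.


original_size = n_symbols * orig_bits = 9576 * 32 = 306432 bits
compressed_size = n_symbols * avg_code_len = 9576 * 22.22 = 212778.72 bits
ratio = original_size / compressed_size = 306432 / 212778.72 = 1.4401

Compression ratio = 1.4401


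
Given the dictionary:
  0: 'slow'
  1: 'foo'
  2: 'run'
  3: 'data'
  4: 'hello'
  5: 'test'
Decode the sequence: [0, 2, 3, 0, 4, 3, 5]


Look up each index in the dictionary:
  0 -> 'slow'
  2 -> 'run'
  3 -> 'data'
  0 -> 'slow'
  4 -> 'hello'
  3 -> 'data'
  5 -> 'test'

Decoded: "slow run data slow hello data test"


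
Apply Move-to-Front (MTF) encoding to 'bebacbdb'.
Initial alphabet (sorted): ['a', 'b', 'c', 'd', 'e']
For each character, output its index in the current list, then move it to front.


MTF encoding:
'b': index 1 in ['a', 'b', 'c', 'd', 'e'] -> ['b', 'a', 'c', 'd', 'e']
'e': index 4 in ['b', 'a', 'c', 'd', 'e'] -> ['e', 'b', 'a', 'c', 'd']
'b': index 1 in ['e', 'b', 'a', 'c', 'd'] -> ['b', 'e', 'a', 'c', 'd']
'a': index 2 in ['b', 'e', 'a', 'c', 'd'] -> ['a', 'b', 'e', 'c', 'd']
'c': index 3 in ['a', 'b', 'e', 'c', 'd'] -> ['c', 'a', 'b', 'e', 'd']
'b': index 2 in ['c', 'a', 'b', 'e', 'd'] -> ['b', 'c', 'a', 'e', 'd']
'd': index 4 in ['b', 'c', 'a', 'e', 'd'] -> ['d', 'b', 'c', 'a', 'e']
'b': index 1 in ['d', 'b', 'c', 'a', 'e'] -> ['b', 'd', 'c', 'a', 'e']


Output: [1, 4, 1, 2, 3, 2, 4, 1]


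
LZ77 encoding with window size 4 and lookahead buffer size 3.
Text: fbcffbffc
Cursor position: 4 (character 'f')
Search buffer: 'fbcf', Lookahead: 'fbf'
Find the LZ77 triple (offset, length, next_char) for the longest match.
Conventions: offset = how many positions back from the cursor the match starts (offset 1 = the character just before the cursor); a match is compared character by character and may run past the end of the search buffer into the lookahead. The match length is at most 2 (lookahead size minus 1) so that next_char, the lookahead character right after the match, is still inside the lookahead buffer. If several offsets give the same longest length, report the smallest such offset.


Try each offset into the search buffer:
  offset=1 (pos 3, char 'f'): match length 1
  offset=2 (pos 2, char 'c'): match length 0
  offset=3 (pos 1, char 'b'): match length 0
  offset=4 (pos 0, char 'f'): match length 2
Longest match has length 2 at offset 4.
next_char = character at position 4 + 2 = 6 -> 'f'

Best match: offset=4, length=2 (matching 'fb' starting at position 0)
LZ77 triple: (4, 2, 'f')


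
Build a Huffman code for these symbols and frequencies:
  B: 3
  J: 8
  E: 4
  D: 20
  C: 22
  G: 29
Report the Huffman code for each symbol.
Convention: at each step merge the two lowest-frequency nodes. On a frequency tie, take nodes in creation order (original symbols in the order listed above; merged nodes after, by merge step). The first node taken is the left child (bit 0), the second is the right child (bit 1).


Huffman tree construction:
Step 1: Merge B(3) + E(4) = 7
Step 2: Merge (B+E)(7) + J(8) = 15
Step 3: Merge ((B+E)+J)(15) + D(20) = 35
Step 4: Merge C(22) + G(29) = 51
Step 5: Merge (((B+E)+J)+D)(35) + (C+G)(51) = 86
Read each symbol's code off the tree from the root (left child = 0, right child = 1).

Codes:
  B: 0000 (length 4)
  J: 001 (length 3)
  E: 0001 (length 4)
  D: 01 (length 2)
  C: 10 (length 2)
  G: 11 (length 2)
Average code length: 194/86 = 2.2558 bits/symbol


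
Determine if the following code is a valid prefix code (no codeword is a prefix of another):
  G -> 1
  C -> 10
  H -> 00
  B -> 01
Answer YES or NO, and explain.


Checking each pair (does one codeword prefix another?):
  G='1' vs C='10': prefix -- VIOLATION

NO -- this is NOT a valid prefix code. G (1) is a prefix of C (10).


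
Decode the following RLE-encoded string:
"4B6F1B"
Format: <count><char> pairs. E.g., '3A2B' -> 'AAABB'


Expanding each <count><char> pair:
  4B -> 'BBBB'
  6F -> 'FFFFFF'
  1B -> 'B'

Decoded = BBBBFFFFFFB


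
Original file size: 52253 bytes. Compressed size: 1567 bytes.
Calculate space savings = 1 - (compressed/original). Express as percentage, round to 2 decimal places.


ratio = compressed/original = 1567/52253 = 0.029989
savings = 1 - ratio = 1 - 0.029989 = 0.970011
as a percentage: 0.970011 * 100 = 97.0%

Space savings = 1 - 1567/52253 = 97.0%


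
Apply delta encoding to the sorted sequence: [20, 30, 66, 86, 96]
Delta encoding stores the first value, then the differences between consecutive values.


First value: 20
Deltas:
  30 - 20 = 10
  66 - 30 = 36
  86 - 66 = 20
  96 - 86 = 10


Delta encoded: [20, 10, 36, 20, 10]


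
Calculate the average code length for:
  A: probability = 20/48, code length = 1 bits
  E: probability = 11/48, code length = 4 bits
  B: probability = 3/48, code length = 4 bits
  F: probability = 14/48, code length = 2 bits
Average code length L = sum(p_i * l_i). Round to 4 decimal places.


Weighted contributions p_i * l_i:
  A: (20/48) * 1 = 20/48
  E: (11/48) * 4 = 44/48
  B: (3/48) * 4 = 12/48
  F: (14/48) * 2 = 28/48
Sum = (20 + 44 + 12 + 28)/48 = 104/48

L = 104/48 = 2.1667 bits/symbol


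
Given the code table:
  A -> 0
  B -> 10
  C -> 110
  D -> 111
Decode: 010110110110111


Decoding:
0 -> A
10 -> B
110 -> C
110 -> C
110 -> C
111 -> D


Result: ABCCCD


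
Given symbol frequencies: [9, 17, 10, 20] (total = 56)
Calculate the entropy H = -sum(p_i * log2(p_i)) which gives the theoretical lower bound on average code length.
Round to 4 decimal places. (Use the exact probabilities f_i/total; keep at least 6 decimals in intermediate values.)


Per-symbol terms -p_i * log2(p_i) with p_i = f_i/56:
  p = 9/56 = 0.160714: log2(p) = -2.637430, -p*log2(p) = 0.423873
  p = 17/56 = 0.303571: log2(p) = -1.719892, -p*log2(p) = 0.522110
  p = 10/56 = 0.178571: log2(p) = -2.485427, -p*log2(p) = 0.443826
  p = 20/56 = 0.357143: log2(p) = -1.485427, -p*log2(p) = 0.530510
H = 0.423873 + 0.522110 + 0.443826 + 0.530510 = 1.920319

H = 1.9203 bits/symbol


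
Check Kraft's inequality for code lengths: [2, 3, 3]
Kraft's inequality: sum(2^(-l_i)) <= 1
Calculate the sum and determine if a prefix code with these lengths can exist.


Sum = 2^(-2) + 2^(-3) + 2^(-3)
    = 0.25 + 0.125 + 0.125
    = 4/8 = 0.5
Since 0.5 <= 1, Kraft's inequality IS satisfied.
A prefix code with these lengths CAN exist.

Kraft sum = 0.5. Satisfied.


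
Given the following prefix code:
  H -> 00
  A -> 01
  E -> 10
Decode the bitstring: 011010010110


Decoding step by step:
Bits 01 -> A
Bits 10 -> E
Bits 10 -> E
Bits 01 -> A
Bits 01 -> A
Bits 10 -> E


Decoded message: AEEAAE


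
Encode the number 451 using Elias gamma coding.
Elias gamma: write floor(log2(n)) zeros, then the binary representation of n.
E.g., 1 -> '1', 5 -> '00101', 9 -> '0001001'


num_bits = floor(log2(451)) + 1 = 9
leading_zeros = num_bits - 1 = 8
binary(451) = 111000011

Elias gamma(451) = '00000000' + '111000011' = 00000000111000011 (17 bits)


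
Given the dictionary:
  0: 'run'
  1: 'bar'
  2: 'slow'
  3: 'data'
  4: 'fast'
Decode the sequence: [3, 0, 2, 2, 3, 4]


Look up each index in the dictionary:
  3 -> 'data'
  0 -> 'run'
  2 -> 'slow'
  2 -> 'slow'
  3 -> 'data'
  4 -> 'fast'

Decoded: "data run slow slow data fast"


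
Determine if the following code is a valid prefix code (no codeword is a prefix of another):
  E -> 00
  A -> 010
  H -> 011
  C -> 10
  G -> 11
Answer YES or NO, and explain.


Checking each pair (does one codeword prefix another?):
  E='00' vs A='010': no prefix
  E='00' vs H='011': no prefix
  E='00' vs C='10': no prefix
  E='00' vs G='11': no prefix
  A='010' vs E='00': no prefix
  A='010' vs H='011': no prefix
  A='010' vs C='10': no prefix
  A='010' vs G='11': no prefix
  H='011' vs E='00': no prefix
  H='011' vs A='010': no prefix
  H='011' vs C='10': no prefix
  H='011' vs G='11': no prefix
  C='10' vs E='00': no prefix
  C='10' vs A='010': no prefix
  C='10' vs H='011': no prefix
  C='10' vs G='11': no prefix
  G='11' vs E='00': no prefix
  G='11' vs A='010': no prefix
  G='11' vs H='011': no prefix
  G='11' vs C='10': no prefix
No violation found over all pairs.

YES -- this is a valid prefix code. No codeword is a prefix of any other codeword.


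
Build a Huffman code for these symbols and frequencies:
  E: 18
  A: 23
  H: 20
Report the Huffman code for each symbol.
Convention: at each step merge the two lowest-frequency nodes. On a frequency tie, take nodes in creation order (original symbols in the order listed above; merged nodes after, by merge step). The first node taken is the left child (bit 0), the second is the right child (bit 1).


Huffman tree construction:
Step 1: Merge E(18) + H(20) = 38
Step 2: Merge A(23) + (E+H)(38) = 61
Read each symbol's code off the tree from the root (left child = 0, right child = 1).

Codes:
  E: 10 (length 2)
  A: 0 (length 1)
  H: 11 (length 2)
Average code length: 99/61 = 1.6230 bits/symbol


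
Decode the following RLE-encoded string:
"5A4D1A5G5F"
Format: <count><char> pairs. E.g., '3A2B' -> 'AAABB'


Expanding each <count><char> pair:
  5A -> 'AAAAA'
  4D -> 'DDDD'
  1A -> 'A'
  5G -> 'GGGGG'
  5F -> 'FFFFF'

Decoded = AAAAADDDDAGGGGGFFFFF


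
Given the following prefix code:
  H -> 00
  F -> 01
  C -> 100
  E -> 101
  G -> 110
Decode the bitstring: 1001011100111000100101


Decoding step by step:
Bits 100 -> C
Bits 101 -> E
Bits 110 -> G
Bits 01 -> F
Bits 110 -> G
Bits 00 -> H
Bits 100 -> C
Bits 101 -> E


Decoded message: CEGFGHCE


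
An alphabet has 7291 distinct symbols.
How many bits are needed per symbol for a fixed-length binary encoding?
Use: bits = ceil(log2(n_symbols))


log2(7291) = 12.8319
Bracket: 2^12 = 4096 < 7291 <= 2^13 = 8192
So ceil(log2(7291)) = 13

bits = ceil(log2(7291)) = ceil(12.8319) = 13 bits


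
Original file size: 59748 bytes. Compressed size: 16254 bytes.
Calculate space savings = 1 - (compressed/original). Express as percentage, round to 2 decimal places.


ratio = compressed/original = 16254/59748 = 0.272043
savings = 1 - ratio = 1 - 0.272043 = 0.727957
as a percentage: 0.727957 * 100 = 72.8%

Space savings = 1 - 16254/59748 = 72.8%


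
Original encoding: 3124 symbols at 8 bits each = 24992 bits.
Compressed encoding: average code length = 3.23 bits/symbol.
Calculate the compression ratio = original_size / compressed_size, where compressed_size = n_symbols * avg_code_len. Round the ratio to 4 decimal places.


original_size = n_symbols * orig_bits = 3124 * 8 = 24992 bits
compressed_size = n_symbols * avg_code_len = 3124 * 3.23 = 10090.52 bits
ratio = original_size / compressed_size = 24992 / 10090.52 = 2.4768

Compression ratio = 2.4768


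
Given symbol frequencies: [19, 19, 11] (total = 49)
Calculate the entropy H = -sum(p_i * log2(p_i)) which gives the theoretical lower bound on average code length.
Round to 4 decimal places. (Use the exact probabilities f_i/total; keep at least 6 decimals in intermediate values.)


Per-symbol terms -p_i * log2(p_i) with p_i = f_i/49:
  p = 19/49 = 0.387755: log2(p) = -1.366782, -p*log2(p) = 0.529977
  p = 19/49 = 0.387755: log2(p) = -1.366782, -p*log2(p) = 0.529977
  p = 11/49 = 0.224490: log2(p) = -2.155278, -p*log2(p) = 0.483838
H = 0.529977 + 0.529977 + 0.483838 = 1.543792

H = 1.5438 bits/symbol


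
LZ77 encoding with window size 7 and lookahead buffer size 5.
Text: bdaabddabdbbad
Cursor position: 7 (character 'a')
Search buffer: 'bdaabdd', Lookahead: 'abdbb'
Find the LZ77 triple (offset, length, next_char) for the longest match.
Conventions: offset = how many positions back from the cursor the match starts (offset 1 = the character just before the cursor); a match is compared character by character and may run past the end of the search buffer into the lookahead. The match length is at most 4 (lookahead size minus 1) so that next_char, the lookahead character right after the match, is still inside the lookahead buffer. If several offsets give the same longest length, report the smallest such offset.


Try each offset into the search buffer:
  offset=1 (pos 6, char 'd'): match length 0
  offset=2 (pos 5, char 'd'): match length 0
  offset=3 (pos 4, char 'b'): match length 0
  offset=4 (pos 3, char 'a'): match length 3
  offset=5 (pos 2, char 'a'): match length 1
  offset=6 (pos 1, char 'd'): match length 0
  offset=7 (pos 0, char 'b'): match length 0
Longest match has length 3 at offset 4.
next_char = character at position 7 + 3 = 10 -> 'b'

Best match: offset=4, length=3 (matching 'abd' starting at position 3)
LZ77 triple: (4, 3, 'b')


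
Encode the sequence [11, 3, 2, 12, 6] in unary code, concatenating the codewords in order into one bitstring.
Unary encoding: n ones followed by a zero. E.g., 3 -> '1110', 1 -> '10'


Encode each number as n ones followed by a terminating 0:
  11 -> 111111111110 (12 bits)
  3 -> 1110 (4 bits)
  2 -> 110 (3 bits)
  12 -> 1111111111110 (13 bits)
  6 -> 1111110 (7 bits)
Total length = 12 + 4 + 3 + 13 + 7 = 39 bits.

Unary([11, 3, 2, 12, 6]) = 111111111110111011011111111111101111110 (39 bits)


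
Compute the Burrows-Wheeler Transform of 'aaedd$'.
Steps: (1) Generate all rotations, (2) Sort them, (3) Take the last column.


Rotations (sorted):
  0: $aaedd -> last char: d
  1: aaedd$ -> last char: $
  2: aedd$a -> last char: a
  3: d$aaed -> last char: d
  4: dd$aae -> last char: e
  5: edd$aa -> last char: a


BWT = d$adea


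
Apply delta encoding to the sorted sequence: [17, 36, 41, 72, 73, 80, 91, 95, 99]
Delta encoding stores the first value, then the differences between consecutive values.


First value: 17
Deltas:
  36 - 17 = 19
  41 - 36 = 5
  72 - 41 = 31
  73 - 72 = 1
  80 - 73 = 7
  91 - 80 = 11
  95 - 91 = 4
  99 - 95 = 4


Delta encoded: [17, 19, 5, 31, 1, 7, 11, 4, 4]


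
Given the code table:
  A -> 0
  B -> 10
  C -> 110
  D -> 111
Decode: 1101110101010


Decoding:
110 -> C
111 -> D
0 -> A
10 -> B
10 -> B
10 -> B


Result: CDABBB


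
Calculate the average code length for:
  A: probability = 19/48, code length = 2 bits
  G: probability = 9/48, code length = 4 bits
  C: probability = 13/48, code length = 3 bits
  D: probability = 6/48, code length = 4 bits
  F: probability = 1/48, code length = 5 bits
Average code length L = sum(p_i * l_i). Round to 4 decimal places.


Weighted contributions p_i * l_i:
  A: (19/48) * 2 = 38/48
  G: (9/48) * 4 = 36/48
  C: (13/48) * 3 = 39/48
  D: (6/48) * 4 = 24/48
  F: (1/48) * 5 = 5/48
Sum = (38 + 36 + 39 + 24 + 5)/48 = 142/48

L = 142/48 = 2.9583 bits/symbol


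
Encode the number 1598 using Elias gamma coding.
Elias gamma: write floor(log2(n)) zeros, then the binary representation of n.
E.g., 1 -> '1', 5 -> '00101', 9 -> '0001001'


num_bits = floor(log2(1598)) + 1 = 11
leading_zeros = num_bits - 1 = 10
binary(1598) = 11000111110

Elias gamma(1598) = '0000000000' + '11000111110' = 000000000011000111110 (21 bits)


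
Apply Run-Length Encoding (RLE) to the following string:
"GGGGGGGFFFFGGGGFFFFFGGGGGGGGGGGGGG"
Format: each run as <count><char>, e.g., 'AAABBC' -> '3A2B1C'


Scanning runs left to right:
  i=0: run of 'G' x 7 -> '7G'
  i=7: run of 'F' x 4 -> '4F'
  i=11: run of 'G' x 4 -> '4G'
  i=15: run of 'F' x 5 -> '5F'
  i=20: run of 'G' x 14 -> '14G'

RLE = 7G4F4G5F14G


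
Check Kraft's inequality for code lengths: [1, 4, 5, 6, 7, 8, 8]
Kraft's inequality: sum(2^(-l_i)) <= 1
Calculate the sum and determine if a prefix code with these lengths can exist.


Sum = 2^(-1) + 2^(-4) + 2^(-5) + 2^(-6) + 2^(-7) + 2^(-8) + 2^(-8)
    = 0.5 + 0.0625 + 0.03125 + 0.015625 + 0.0078125 + 0.00390625 + 0.00390625
    = 160/256 = 0.625
Since 0.625 <= 1, Kraft's inequality IS satisfied.
A prefix code with these lengths CAN exist.

Kraft sum = 0.625. Satisfied.


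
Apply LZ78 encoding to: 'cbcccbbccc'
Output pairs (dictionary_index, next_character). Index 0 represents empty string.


LZ78 encoding steps:
Dictionary: {0: ''}
Step 1: w='' (idx 0), next='c' -> output (0, 'c'), add 'c' as idx 1
Step 2: w='' (idx 0), next='b' -> output (0, 'b'), add 'b' as idx 2
Step 3: w='c' (idx 1), next='c' -> output (1, 'c'), add 'cc' as idx 3
Step 4: w='c' (idx 1), next='b' -> output (1, 'b'), add 'cb' as idx 4
Step 5: w='b' (idx 2), next='c' -> output (2, 'c'), add 'bc' as idx 5
Step 6: w='cc' (idx 3), end of input -> output (3, '')


Encoded: [(0, 'c'), (0, 'b'), (1, 'c'), (1, 'b'), (2, 'c'), (3, '')]


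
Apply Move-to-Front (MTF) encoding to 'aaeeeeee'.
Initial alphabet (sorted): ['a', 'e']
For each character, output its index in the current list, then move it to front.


MTF encoding:
'a': index 0 in ['a', 'e'] -> ['a', 'e']
'a': index 0 in ['a', 'e'] -> ['a', 'e']
'e': index 1 in ['a', 'e'] -> ['e', 'a']
'e': index 0 in ['e', 'a'] -> ['e', 'a']
'e': index 0 in ['e', 'a'] -> ['e', 'a']
'e': index 0 in ['e', 'a'] -> ['e', 'a']
'e': index 0 in ['e', 'a'] -> ['e', 'a']
'e': index 0 in ['e', 'a'] -> ['e', 'a']


Output: [0, 0, 1, 0, 0, 0, 0, 0]


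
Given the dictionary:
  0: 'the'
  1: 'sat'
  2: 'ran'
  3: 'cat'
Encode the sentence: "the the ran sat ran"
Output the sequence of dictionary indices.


Look up each word in the dictionary:
  'the' -> 0
  'the' -> 0
  'ran' -> 2
  'sat' -> 1
  'ran' -> 2

Encoded: [0, 0, 2, 1, 2]


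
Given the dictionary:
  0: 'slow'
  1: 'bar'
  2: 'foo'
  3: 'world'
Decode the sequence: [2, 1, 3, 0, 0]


Look up each index in the dictionary:
  2 -> 'foo'
  1 -> 'bar'
  3 -> 'world'
  0 -> 'slow'
  0 -> 'slow'

Decoded: "foo bar world slow slow"


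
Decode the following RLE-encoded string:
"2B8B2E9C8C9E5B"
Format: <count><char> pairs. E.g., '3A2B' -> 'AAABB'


Expanding each <count><char> pair:
  2B -> 'BB'
  8B -> 'BBBBBBBB'
  2E -> 'EE'
  9C -> 'CCCCCCCCC'
  8C -> 'CCCCCCCC'
  9E -> 'EEEEEEEEE'
  5B -> 'BBBBB'

Decoded = BBBBBBBBBBEECCCCCCCCCCCCCCCCCEEEEEEEEEBBBBB


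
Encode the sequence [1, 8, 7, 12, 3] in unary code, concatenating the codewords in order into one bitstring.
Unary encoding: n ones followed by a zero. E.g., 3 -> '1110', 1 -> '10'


Encode each number as n ones followed by a terminating 0:
  1 -> 10 (2 bits)
  8 -> 111111110 (9 bits)
  7 -> 11111110 (8 bits)
  12 -> 1111111111110 (13 bits)
  3 -> 1110 (4 bits)
Total length = 2 + 9 + 8 + 13 + 4 = 36 bits.

Unary([1, 8, 7, 12, 3]) = 101111111101111111011111111111101110 (36 bits)


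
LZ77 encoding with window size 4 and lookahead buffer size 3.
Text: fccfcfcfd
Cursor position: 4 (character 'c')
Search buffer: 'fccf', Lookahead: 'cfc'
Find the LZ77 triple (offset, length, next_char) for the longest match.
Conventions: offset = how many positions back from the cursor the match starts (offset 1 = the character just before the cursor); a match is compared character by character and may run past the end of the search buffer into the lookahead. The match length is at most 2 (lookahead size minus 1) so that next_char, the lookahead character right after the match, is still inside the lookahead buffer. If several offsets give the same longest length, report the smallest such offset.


Try each offset into the search buffer:
  offset=1 (pos 3, char 'f'): match length 0
  offset=2 (pos 2, char 'c'): match length 2
  offset=3 (pos 1, char 'c'): match length 1
  offset=4 (pos 0, char 'f'): match length 0
Longest match has length 2 at offset 2.
next_char = character at position 4 + 2 = 6 -> 'c'

Best match: offset=2, length=2 (matching 'cf' starting at position 2)
LZ77 triple: (2, 2, 'c')


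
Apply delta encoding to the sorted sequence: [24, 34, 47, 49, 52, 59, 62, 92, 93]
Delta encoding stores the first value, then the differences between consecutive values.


First value: 24
Deltas:
  34 - 24 = 10
  47 - 34 = 13
  49 - 47 = 2
  52 - 49 = 3
  59 - 52 = 7
  62 - 59 = 3
  92 - 62 = 30
  93 - 92 = 1


Delta encoded: [24, 10, 13, 2, 3, 7, 3, 30, 1]


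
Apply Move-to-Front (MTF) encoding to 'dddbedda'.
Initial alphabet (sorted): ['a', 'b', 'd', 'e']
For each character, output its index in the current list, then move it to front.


MTF encoding:
'd': index 2 in ['a', 'b', 'd', 'e'] -> ['d', 'a', 'b', 'e']
'd': index 0 in ['d', 'a', 'b', 'e'] -> ['d', 'a', 'b', 'e']
'd': index 0 in ['d', 'a', 'b', 'e'] -> ['d', 'a', 'b', 'e']
'b': index 2 in ['d', 'a', 'b', 'e'] -> ['b', 'd', 'a', 'e']
'e': index 3 in ['b', 'd', 'a', 'e'] -> ['e', 'b', 'd', 'a']
'd': index 2 in ['e', 'b', 'd', 'a'] -> ['d', 'e', 'b', 'a']
'd': index 0 in ['d', 'e', 'b', 'a'] -> ['d', 'e', 'b', 'a']
'a': index 3 in ['d', 'e', 'b', 'a'] -> ['a', 'd', 'e', 'b']


Output: [2, 0, 0, 2, 3, 2, 0, 3]


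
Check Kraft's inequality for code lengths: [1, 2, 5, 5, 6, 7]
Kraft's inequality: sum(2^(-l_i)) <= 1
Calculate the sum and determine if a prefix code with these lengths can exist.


Sum = 2^(-1) + 2^(-2) + 2^(-5) + 2^(-5) + 2^(-6) + 2^(-7)
    = 0.5 + 0.25 + 0.03125 + 0.03125 + 0.015625 + 0.0078125
    = 107/128 = 0.8359375
Since 0.8359375 <= 1, Kraft's inequality IS satisfied.
A prefix code with these lengths CAN exist.

Kraft sum = 0.8359375. Satisfied.


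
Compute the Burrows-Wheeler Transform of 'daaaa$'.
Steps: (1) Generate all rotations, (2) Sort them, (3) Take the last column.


Rotations (sorted):
  0: $daaaa -> last char: a
  1: a$daaa -> last char: a
  2: aa$daa -> last char: a
  3: aaa$da -> last char: a
  4: aaaa$d -> last char: d
  5: daaaa$ -> last char: $


BWT = aaaad$


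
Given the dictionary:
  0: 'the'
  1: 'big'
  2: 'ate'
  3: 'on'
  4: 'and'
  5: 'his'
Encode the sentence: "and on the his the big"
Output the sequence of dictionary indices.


Look up each word in the dictionary:
  'and' -> 4
  'on' -> 3
  'the' -> 0
  'his' -> 5
  'the' -> 0
  'big' -> 1

Encoded: [4, 3, 0, 5, 0, 1]


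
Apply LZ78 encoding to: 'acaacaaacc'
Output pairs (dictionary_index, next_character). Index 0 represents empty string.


LZ78 encoding steps:
Dictionary: {0: ''}
Step 1: w='' (idx 0), next='a' -> output (0, 'a'), add 'a' as idx 1
Step 2: w='' (idx 0), next='c' -> output (0, 'c'), add 'c' as idx 2
Step 3: w='a' (idx 1), next='a' -> output (1, 'a'), add 'aa' as idx 3
Step 4: w='c' (idx 2), next='a' -> output (2, 'a'), add 'ca' as idx 4
Step 5: w='aa' (idx 3), next='c' -> output (3, 'c'), add 'aac' as idx 5
Step 6: w='c' (idx 2), end of input -> output (2, '')


Encoded: [(0, 'a'), (0, 'c'), (1, 'a'), (2, 'a'), (3, 'c'), (2, '')]


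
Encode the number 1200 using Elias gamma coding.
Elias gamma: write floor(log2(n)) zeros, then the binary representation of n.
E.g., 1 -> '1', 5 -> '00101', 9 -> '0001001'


num_bits = floor(log2(1200)) + 1 = 11
leading_zeros = num_bits - 1 = 10
binary(1200) = 10010110000

Elias gamma(1200) = '0000000000' + '10010110000' = 000000000010010110000 (21 bits)


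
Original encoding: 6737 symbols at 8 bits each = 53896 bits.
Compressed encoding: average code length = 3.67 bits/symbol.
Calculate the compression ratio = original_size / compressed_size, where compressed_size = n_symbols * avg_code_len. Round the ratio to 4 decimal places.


original_size = n_symbols * orig_bits = 6737 * 8 = 53896 bits
compressed_size = n_symbols * avg_code_len = 6737 * 3.67 = 24724.79 bits
ratio = original_size / compressed_size = 53896 / 24724.79 = 2.1798

Compression ratio = 2.1798


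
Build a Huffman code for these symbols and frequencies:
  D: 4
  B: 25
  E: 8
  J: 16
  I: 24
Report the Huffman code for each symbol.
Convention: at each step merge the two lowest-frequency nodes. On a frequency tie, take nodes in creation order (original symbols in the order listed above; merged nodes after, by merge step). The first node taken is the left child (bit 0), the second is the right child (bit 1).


Huffman tree construction:
Step 1: Merge D(4) + E(8) = 12
Step 2: Merge (D+E)(12) + J(16) = 28
Step 3: Merge I(24) + B(25) = 49
Step 4: Merge ((D+E)+J)(28) + (I+B)(49) = 77
Read each symbol's code off the tree from the root (left child = 0, right child = 1).

Codes:
  D: 000 (length 3)
  B: 11 (length 2)
  E: 001 (length 3)
  J: 01 (length 2)
  I: 10 (length 2)
Average code length: 166/77 = 2.1558 bits/symbol


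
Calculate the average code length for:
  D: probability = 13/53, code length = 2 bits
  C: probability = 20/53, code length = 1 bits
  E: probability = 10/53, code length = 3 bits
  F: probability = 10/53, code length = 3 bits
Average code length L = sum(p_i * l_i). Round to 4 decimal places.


Weighted contributions p_i * l_i:
  D: (13/53) * 2 = 26/53
  C: (20/53) * 1 = 20/53
  E: (10/53) * 3 = 30/53
  F: (10/53) * 3 = 30/53
Sum = (26 + 20 + 30 + 30)/53 = 106/53

L = 106/53 = 2.0000 bits/symbol


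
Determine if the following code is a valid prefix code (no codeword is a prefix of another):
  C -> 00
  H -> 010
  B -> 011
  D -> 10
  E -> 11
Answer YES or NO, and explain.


Checking each pair (does one codeword prefix another?):
  C='00' vs H='010': no prefix
  C='00' vs B='011': no prefix
  C='00' vs D='10': no prefix
  C='00' vs E='11': no prefix
  H='010' vs C='00': no prefix
  H='010' vs B='011': no prefix
  H='010' vs D='10': no prefix
  H='010' vs E='11': no prefix
  B='011' vs C='00': no prefix
  B='011' vs H='010': no prefix
  B='011' vs D='10': no prefix
  B='011' vs E='11': no prefix
  D='10' vs C='00': no prefix
  D='10' vs H='010': no prefix
  D='10' vs B='011': no prefix
  D='10' vs E='11': no prefix
  E='11' vs C='00': no prefix
  E='11' vs H='010': no prefix
  E='11' vs B='011': no prefix
  E='11' vs D='10': no prefix
No violation found over all pairs.

YES -- this is a valid prefix code. No codeword is a prefix of any other codeword.


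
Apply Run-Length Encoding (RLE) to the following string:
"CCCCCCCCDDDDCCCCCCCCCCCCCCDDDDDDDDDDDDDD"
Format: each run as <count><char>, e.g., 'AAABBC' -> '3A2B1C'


Scanning runs left to right:
  i=0: run of 'C' x 8 -> '8C'
  i=8: run of 'D' x 4 -> '4D'
  i=12: run of 'C' x 14 -> '14C'
  i=26: run of 'D' x 14 -> '14D'

RLE = 8C4D14C14D


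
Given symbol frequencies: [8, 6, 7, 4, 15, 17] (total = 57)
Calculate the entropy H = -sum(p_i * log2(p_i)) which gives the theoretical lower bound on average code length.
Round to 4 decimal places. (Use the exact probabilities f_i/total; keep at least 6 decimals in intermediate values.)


Per-symbol terms -p_i * log2(p_i) with p_i = f_i/57:
  p = 8/57 = 0.140351: log2(p) = -2.832890, -p*log2(p) = 0.397599
  p = 6/57 = 0.105263: log2(p) = -3.247928, -p*log2(p) = 0.341887
  p = 7/57 = 0.122807: log2(p) = -3.025535, -p*log2(p) = 0.371557
  p = 4/57 = 0.070175: log2(p) = -3.832890, -p*log2(p) = 0.268975
  p = 15/57 = 0.263158: log2(p) = -1.925999, -p*log2(p) = 0.506842
  p = 17/57 = 0.298246: log2(p) = -1.745427, -p*log2(p) = 0.520566
H = 0.397599 + 0.341887 + 0.371557 + 0.268975 + 0.506842 + 0.520566 = 2.407426

H = 2.4074 bits/symbol


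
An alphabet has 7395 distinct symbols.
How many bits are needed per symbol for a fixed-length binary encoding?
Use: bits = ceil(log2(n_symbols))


log2(7395) = 12.8523
Bracket: 2^12 = 4096 < 7395 <= 2^13 = 8192
So ceil(log2(7395)) = 13

bits = ceil(log2(7395)) = ceil(12.8523) = 13 bits


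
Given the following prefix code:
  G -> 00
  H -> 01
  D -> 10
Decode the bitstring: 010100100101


Decoding step by step:
Bits 01 -> H
Bits 01 -> H
Bits 00 -> G
Bits 10 -> D
Bits 01 -> H
Bits 01 -> H


Decoded message: HHGDHH


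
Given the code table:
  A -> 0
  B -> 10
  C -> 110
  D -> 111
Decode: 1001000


Decoding:
10 -> B
0 -> A
10 -> B
0 -> A
0 -> A


Result: BABAA
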